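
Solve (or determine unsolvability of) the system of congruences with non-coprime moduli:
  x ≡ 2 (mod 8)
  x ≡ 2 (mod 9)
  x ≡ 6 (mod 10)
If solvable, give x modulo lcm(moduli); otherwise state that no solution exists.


Moduli 8, 9, 10 are not pairwise coprime, so CRT works modulo lcm(m_i) when all pairwise compatibility conditions hold.
Pairwise compatibility: gcd(m_i, m_j) must divide a_i - a_j for every pair.
Merge one congruence at a time:
  Start: x ≡ 2 (mod 8).
  Combine with x ≡ 2 (mod 9): gcd(8, 9) = 1; 2 - 2 = 0, which IS divisible by 1, so compatible.
    Write x = 2 + 8·t and substitute into x ≡ 2 (mod 9): 8·t ≡ 2 − 2 = 0 (mod 9).
    The inverse of 8 mod 9 is 8 (since 8·8 = 64 = 7·9 + 1), so t ≡ 8·0 = 0 ≡ 0 (mod 9).
    Then x = 2 + 8·0 = 2, valid modulo lcm(8, 9) = 72: x ≡ 2 (mod 72).
  Combine with x ≡ 6 (mod 10): gcd(72, 10) = 2; 6 - 2 = 4, which IS divisible by 2, so compatible.
    Write x = 2 + 72·t and substitute into x ≡ 6 (mod 10): 72·t ≡ 6 − 2 = 4 (mod 10).
    Divide the congruence (and modulus) by g = 2: 36·t ≡ 2 (mod 5).
    Reduce coefficients mod 5: 1·t ≡ 2 (mod 5).
    So t ≡ 2 (mod 5).
    Then x = 2 + 72·2 = 146, valid modulo lcm(72, 10) = 360: x ≡ 146 (mod 360).
Verify: 146 mod 8 = 2, 146 mod 9 = 2, 146 mod 10 = 6.

x ≡ 146 (mod 360).


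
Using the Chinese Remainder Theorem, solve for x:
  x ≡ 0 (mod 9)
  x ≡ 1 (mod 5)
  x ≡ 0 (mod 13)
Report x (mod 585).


Moduli 9, 5, 13 are pairwise coprime; by CRT there is a unique solution modulo M = 9 · 5 · 13 = 585.
Solve pairwise, accumulating the modulus:
  Start with x ≡ 0 (mod 9).
  Combine with x ≡ 1 (mod 5): since gcd(9, 5) = 1, we get a unique residue mod 45.
    Write x = 0 + 9·t and substitute into x ≡ 1 (mod 5): 9·t ≡ 1 − 0 = 1 (mod 5).
    Reduce coefficients mod 5: 4·t ≡ 1 (mod 5).
    The inverse of 4 mod 5 is 4 (since 4·4 = 16 = 3·5 + 1), so t ≡ 4·1 = 4 ≡ 4 (mod 5).
    Then x = 0 + 9·4 = 36, valid modulo lcm(9, 5) = 45: x ≡ 36 (mod 45).
  Combine with x ≡ 0 (mod 13): since gcd(45, 13) = 1, we get a unique residue mod 585.
    Write x = 36 + 45·t and substitute into x ≡ 0 (mod 13): 45·t ≡ 0 − 36 = -36 (mod 13).
    Reduce coefficients mod 13: 6·t ≡ 3 (mod 13).
    The inverse of 6 mod 13 is 11 (since 6·11 = 66 = 5·13 + 1), so t ≡ 11·3 = 33 ≡ 7 (mod 13).
    Then x = 36 + 45·7 = 351, valid modulo lcm(45, 13) = 585: x ≡ 351 (mod 585).
Verify: 351 mod 9 = 0 ✓, 351 mod 5 = 1 ✓, 351 mod 13 = 0 ✓.

x ≡ 351 (mod 585).


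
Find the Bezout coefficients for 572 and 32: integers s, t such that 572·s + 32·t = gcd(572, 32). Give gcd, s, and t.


Euclidean algorithm on (572, 32) — divide until remainder is 0:
  572 = 17 · 32 + 28
  32 = 1 · 28 + 4
  28 = 7 · 4 + 0
gcd(572, 32) = 4.
Track Bezout coefficients alongside the remainders: start with r₀ = 572 = a·1 + b·0 (s = 1, t = 0) and r₁ = 32 = a·0 + b·1 (s = 0, t = 1); each new remainder r_{k+1} = r_{k-1} − q_k·r_k inherits s_{k+1} = s_{k-1} − q_k·s_k, t_{k+1} = t_{k-1} − q_k·t_k, so r_k = a·s_k + b·t_k at every step:
  q = 17: r = 28, s = 1 − 17·0 = 1, t = 0 − 17·1 = -17  (check: 572·1 + 32·(-17) = 28)
  q = 1: r = 4, s = 0 − 1·1 = -1, t = 1 − 1·(-17) = 18  (check: 572·(-1) + 32·18 = 4)
The row with r = 4 (the gcd) gives the Bezout coefficients s = -1, t = 18.
Result: 572 · (-1) + 32 · (18) = 4.

gcd(572, 32) = 4; s = -1, t = 18 (check: 572·(-1) + 32·18 = 4).


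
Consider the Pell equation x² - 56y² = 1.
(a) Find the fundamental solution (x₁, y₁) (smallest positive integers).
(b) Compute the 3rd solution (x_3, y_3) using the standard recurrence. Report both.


Step 1: Find the fundamental solution (x₁, y₁) of x² - 56y² = 1.
  Expand √56 as a continued fraction. a₀ = ⌊√56⌋ = 7; iterate m_{k+1} = d_k·a_k − m_k, d_{k+1} = (56 − m_{k+1}²)/d_k, a_{k+1} = ⌊(a₀ + m_{k+1})/d_{k+1}⌋ (starting m₀ = 0, d₀ = 1), with convergents p_k = a_k·p_{k-1} + p_{k-2}, q_k = a_k·q_{k-1} + q_{k-2} (p₋₁ = 1, q₋₁ = 0):
  k = 0: a₀ = 7; p₀/q₀ = 7/1; p₀² − 56·q₀² = 49 − 56 = -7.
  k = 1: m = 7, d = 7, a = ⌊(7 + 7)/7⌋ = 2; p/q = (2·7 + 1)/(2·1 + 0) = 15/2; p² − 56·q² = 225 − 224 = 1.
  The first convergent with p² − 56·q² = 1 gives the fundamental solution (x₁, y₁) = (15, 2).
Step 2: Apply the recurrence (x_{n+1}, y_{n+1}) = (x₁x_n + 56y₁y_n, x₁y_n + y₁x_n) repeatedly.
  From (x_1, y_1) = (15, 2): x_2 = 15·15 + 56·2·2 = 449; y_2 = 15·2 + 2·15 = 60.
  From (x_2, y_2) = (449, 60): x_3 = 15·449 + 56·2·60 = 13455; y_3 = 15·60 + 2·449 = 1798.
Step 3: Verify x_3² - 56·y_3² = 181037025 - 181037024 = 1 (should be 1). ✓

(x_1, y_1) = (15, 2); (x_3, y_3) = (13455, 1798).


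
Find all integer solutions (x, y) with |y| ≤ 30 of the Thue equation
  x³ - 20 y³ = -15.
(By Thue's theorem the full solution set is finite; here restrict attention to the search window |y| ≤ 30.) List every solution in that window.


The equation is x³ - 20y³ = -15. For fixed y, x³ = 20·y³ − 15, so a solution requires the RHS to be a perfect cube.
Strategy: iterate y from -30 to 30, compute RHS = 20·y³ − 15, and check whether it is a (positive or negative) perfect cube.
Check small values of y:
  y = 0: RHS = -15 is not a perfect cube.
  y = 1: RHS = 5 is not a perfect cube.
  y = -1: RHS = -35 is not a perfect cube.
  y = 2: RHS = 145 is not a perfect cube.
  y = -2: RHS = -175 is not a perfect cube.
  y = 3: RHS = 525 is not a perfect cube.
  y = -3: RHS = -555 is not a perfect cube.
Continuing the search up to |y| = 30 finds no solutions either.
No (x, y) in the scanned range satisfies the equation.

No integer solutions with |y| ≤ 30.


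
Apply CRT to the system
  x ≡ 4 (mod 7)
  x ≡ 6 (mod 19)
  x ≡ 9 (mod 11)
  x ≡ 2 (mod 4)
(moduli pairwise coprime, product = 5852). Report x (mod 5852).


Product of moduli M = 7 · 19 · 11 · 4 = 5852.
Merge one congruence at a time:
  Start: x ≡ 4 (mod 7).
  Combine with x ≡ 6 (mod 19); new modulus lcm = 133.
    Write x = 4 + 7·t and substitute into x ≡ 6 (mod 19): 7·t ≡ 6 − 4 = 2 (mod 19).
    The inverse of 7 mod 19 is 11 (since 7·11 = 77 = 4·19 + 1), so t ≡ 11·2 = 22 ≡ 3 (mod 19).
    Then x = 4 + 7·3 = 25, valid modulo lcm(7, 19) = 133: x ≡ 25 (mod 133).
  Combine with x ≡ 9 (mod 11); new modulus lcm = 1463.
    Write x = 25 + 133·t and substitute into x ≡ 9 (mod 11): 133·t ≡ 9 − 25 = -16 (mod 11).
    Reduce coefficients mod 11: 1·t ≡ 6 (mod 11).
    So t ≡ 6 (mod 11).
    Then x = 25 + 133·6 = 823, valid modulo lcm(133, 11) = 1463: x ≡ 823 (mod 1463).
  Combine with x ≡ 2 (mod 4); new modulus lcm = 5852.
    Write x = 823 + 1463·t and substitute into x ≡ 2 (mod 4): 1463·t ≡ 2 − 823 = -821 (mod 4).
    Reduce coefficients mod 4: 3·t ≡ 3 (mod 4).
    The inverse of 3 mod 4 is 3 (since 3·3 = 9 = 2·4 + 1), so t ≡ 3·3 = 9 ≡ 1 (mod 4).
    Then x = 823 + 1463·1 = 2286, valid modulo lcm(1463, 4) = 5852: x ≡ 2286 (mod 5852).
Verify against each original: 2286 mod 7 = 4, 2286 mod 19 = 6, 2286 mod 11 = 9, 2286 mod 4 = 2.

x ≡ 2286 (mod 5852).


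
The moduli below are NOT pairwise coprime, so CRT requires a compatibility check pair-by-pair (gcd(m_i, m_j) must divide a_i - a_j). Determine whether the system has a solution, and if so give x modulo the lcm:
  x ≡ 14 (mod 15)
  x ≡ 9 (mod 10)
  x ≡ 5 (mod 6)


Moduli 15, 10, 6 are not pairwise coprime, so CRT works modulo lcm(m_i) when all pairwise compatibility conditions hold.
Pairwise compatibility: gcd(m_i, m_j) must divide a_i - a_j for every pair.
Merge one congruence at a time:
  Start: x ≡ 14 (mod 15).
  Combine with x ≡ 9 (mod 10): gcd(15, 10) = 5; 9 - 14 = -5, which IS divisible by 5, so compatible.
    Write x = 14 + 15·t and substitute into x ≡ 9 (mod 10): 15·t ≡ 9 − 14 = -5 (mod 10).
    Divide the congruence (and modulus) by g = 5: 3·t ≡ -1 (mod 2).
    Reduce coefficients mod 2: 1·t ≡ 1 (mod 2).
    So t ≡ 1 (mod 2).
    Then x = 14 + 15·1 = 29, valid modulo lcm(15, 10) = 30: x ≡ 29 (mod 30).
  Combine with x ≡ 5 (mod 6): gcd(30, 6) = 6; 5 - 29 = -24, which IS divisible by 6, so compatible.
    Write x = 29 + 30·t and substitute into x ≡ 5 (mod 6): 30·t ≡ 5 − 29 = -24 (mod 6).
    Divide the congruence (and modulus) by g = 6: 5·t ≡ -4 (mod 1).
    Modulo 1 every t works; take t = 0.
    Then x = 29 + 30·0 = 29, valid modulo lcm(30, 6) = 30: x ≡ 29 (mod 30).
Verify: 29 mod 15 = 14, 29 mod 10 = 9, 29 mod 6 = 5.

x ≡ 29 (mod 30).


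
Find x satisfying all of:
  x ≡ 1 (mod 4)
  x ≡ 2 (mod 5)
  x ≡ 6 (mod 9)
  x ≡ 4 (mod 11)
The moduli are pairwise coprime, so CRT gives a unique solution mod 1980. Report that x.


Product of moduli M = 4 · 5 · 9 · 11 = 1980.
Merge one congruence at a time:
  Start: x ≡ 1 (mod 4).
  Combine with x ≡ 2 (mod 5); new modulus lcm = 20.
    Write x = 1 + 4·t and substitute into x ≡ 2 (mod 5): 4·t ≡ 2 − 1 = 1 (mod 5).
    The inverse of 4 mod 5 is 4 (since 4·4 = 16 = 3·5 + 1), so t ≡ 4·1 = 4 ≡ 4 (mod 5).
    Then x = 1 + 4·4 = 17, valid modulo lcm(4, 5) = 20: x ≡ 17 (mod 20).
  Combine with x ≡ 6 (mod 9); new modulus lcm = 180.
    Write x = 17 + 20·t and substitute into x ≡ 6 (mod 9): 20·t ≡ 6 − 17 = -11 (mod 9).
    Reduce coefficients mod 9: 2·t ≡ 7 (mod 9).
    The inverse of 2 mod 9 is 5 (since 2·5 = 10 = 1·9 + 1), so t ≡ 5·7 = 35 ≡ 8 (mod 9).
    Then x = 17 + 20·8 = 177, valid modulo lcm(20, 9) = 180: x ≡ 177 (mod 180).
  Combine with x ≡ 4 (mod 11); new modulus lcm = 1980.
    Write x = 177 + 180·t and substitute into x ≡ 4 (mod 11): 180·t ≡ 4 − 177 = -173 (mod 11).
    Reduce coefficients mod 11: 4·t ≡ 3 (mod 11).
    The inverse of 4 mod 11 is 3 (since 4·3 = 12 = 1·11 + 1), so t ≡ 3·3 = 9 ≡ 9 (mod 11).
    Then x = 177 + 180·9 = 1797, valid modulo lcm(180, 11) = 1980: x ≡ 1797 (mod 1980).
Verify against each original: 1797 mod 4 = 1, 1797 mod 5 = 2, 1797 mod 9 = 6, 1797 mod 11 = 4.

x ≡ 1797 (mod 1980).


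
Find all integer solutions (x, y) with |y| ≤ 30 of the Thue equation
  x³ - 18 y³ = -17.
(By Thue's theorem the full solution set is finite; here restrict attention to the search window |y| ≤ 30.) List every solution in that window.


The equation is x³ - 18y³ = -17. For fixed y, x³ = 18·y³ − 17, so a solution requires the RHS to be a perfect cube.
Strategy: iterate y from -30 to 30, compute RHS = 18·y³ − 17, and check whether it is a (positive or negative) perfect cube.
Check small values of y:
  y = 0: RHS = -17 is not a perfect cube.
  y = 1: RHS = 1 = (1)³ ⇒ x = 1 works.
  y = -1: RHS = -35 is not a perfect cube.
  y = 2: RHS = 127 is not a perfect cube.
  y = -2: RHS = -161 is not a perfect cube.
  y = 3: RHS = 469 is not a perfect cube.
  y = -3: RHS = -503 is not a perfect cube.
Continuing the search up to |y| = 30 finds no further solutions beyond those listed.
Collected solutions: (1, 1).

Solutions (with |y| ≤ 30): (1, 1).


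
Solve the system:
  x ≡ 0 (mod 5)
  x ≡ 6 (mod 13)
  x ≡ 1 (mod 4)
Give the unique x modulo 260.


Moduli 5, 13, 4 are pairwise coprime; by CRT there is a unique solution modulo M = 5 · 13 · 4 = 260.
Solve pairwise, accumulating the modulus:
  Start with x ≡ 0 (mod 5).
  Combine with x ≡ 6 (mod 13): since gcd(5, 13) = 1, we get a unique residue mod 65.
    Write x = 0 + 5·t and substitute into x ≡ 6 (mod 13): 5·t ≡ 6 − 0 = 6 (mod 13).
    The inverse of 5 mod 13 is 8 (since 5·8 = 40 = 3·13 + 1), so t ≡ 8·6 = 48 ≡ 9 (mod 13).
    Then x = 0 + 5·9 = 45, valid modulo lcm(5, 13) = 65: x ≡ 45 (mod 65).
  Combine with x ≡ 1 (mod 4): since gcd(65, 4) = 1, we get a unique residue mod 260.
    Write x = 45 + 65·t and substitute into x ≡ 1 (mod 4): 65·t ≡ 1 − 45 = -44 (mod 4).
    Reduce coefficients mod 4: 1·t ≡ 0 (mod 4).
    So t ≡ 0 (mod 4).
    Then x = 45 + 65·0 = 45, valid modulo lcm(65, 4) = 260: x ≡ 45 (mod 260).
Verify: 45 mod 5 = 0 ✓, 45 mod 13 = 6 ✓, 45 mod 4 = 1 ✓.

x ≡ 45 (mod 260).


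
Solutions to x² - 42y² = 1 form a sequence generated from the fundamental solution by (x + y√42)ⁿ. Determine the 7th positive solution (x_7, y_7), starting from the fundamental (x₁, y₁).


Step 1: Find the fundamental solution (x₁, y₁) of x² - 42y² = 1.
  Expand √42 as a continued fraction. a₀ = ⌊√42⌋ = 6; iterate m_{k+1} = d_k·a_k − m_k, d_{k+1} = (42 − m_{k+1}²)/d_k, a_{k+1} = ⌊(a₀ + m_{k+1})/d_{k+1}⌋ (starting m₀ = 0, d₀ = 1), with convergents p_k = a_k·p_{k-1} + p_{k-2}, q_k = a_k·q_{k-1} + q_{k-2} (p₋₁ = 1, q₋₁ = 0):
  k = 0: a₀ = 6; p₀/q₀ = 6/1; p₀² − 42·q₀² = 36 − 42 = -6.
  k = 1: m = 6, d = 6, a = ⌊(6 + 6)/6⌋ = 2; p/q = (2·6 + 1)/(2·1 + 0) = 13/2; p² − 42·q² = 169 − 168 = 1.
  The first convergent with p² − 42·q² = 1 gives the fundamental solution (x₁, y₁) = (13, 2).
Step 2: Apply the recurrence (x_{n+1}, y_{n+1}) = (x₁x_n + 42y₁y_n, x₁y_n + y₁x_n) repeatedly.
  From (x_1, y_1) = (13, 2): x_2 = 13·13 + 42·2·2 = 337; y_2 = 13·2 + 2·13 = 52.
  From (x_2, y_2) = (337, 52): x_3 = 13·337 + 42·2·52 = 8749; y_3 = 13·52 + 2·337 = 1350.
  From (x_3, y_3) = (8749, 1350): x_4 = 13·8749 + 42·2·1350 = 227137; y_4 = 13·1350 + 2·8749 = 35048.
  From (x_4, y_4) = (227137, 35048): x_5 = 13·227137 + 42·2·35048 = 5896813; y_5 = 13·35048 + 2·227137 = 909898.
  From (x_5, y_5) = (5896813, 909898): x_6 = 13·5896813 + 42·2·909898 = 153090001; y_6 = 13·909898 + 2·5896813 = 23622300.
  From (x_6, y_6) = (153090001, 23622300): x_7 = 13·153090001 + 42·2·23622300 = 3974443213; y_7 = 13·23622300 + 2·153090001 = 613269902.
Step 3: Verify x_7² - 42·y_7² = 15796198853361763369 - 15796198853361763368 = 1 (should be 1). ✓

(x_1, y_1) = (13, 2); (x_7, y_7) = (3974443213, 613269902).


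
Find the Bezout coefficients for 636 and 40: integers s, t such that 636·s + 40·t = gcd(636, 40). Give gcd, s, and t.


Euclidean algorithm on (636, 40) — divide until remainder is 0:
  636 = 15 · 40 + 36
  40 = 1 · 36 + 4
  36 = 9 · 4 + 0
gcd(636, 40) = 4.
Track Bezout coefficients alongside the remainders: start with r₀ = 636 = a·1 + b·0 (s = 1, t = 0) and r₁ = 40 = a·0 + b·1 (s = 0, t = 1); each new remainder r_{k+1} = r_{k-1} − q_k·r_k inherits s_{k+1} = s_{k-1} − q_k·s_k, t_{k+1} = t_{k-1} − q_k·t_k, so r_k = a·s_k + b·t_k at every step:
  q = 15: r = 36, s = 1 − 15·0 = 1, t = 0 − 15·1 = -15  (check: 636·1 + 40·(-15) = 36)
  q = 1: r = 4, s = 0 − 1·1 = -1, t = 1 − 1·(-15) = 16  (check: 636·(-1) + 40·16 = 4)
The row with r = 4 (the gcd) gives the Bezout coefficients s = -1, t = 16.
Result: 636 · (-1) + 40 · (16) = 4.

gcd(636, 40) = 4; s = -1, t = 16 (check: 636·(-1) + 40·16 = 4).


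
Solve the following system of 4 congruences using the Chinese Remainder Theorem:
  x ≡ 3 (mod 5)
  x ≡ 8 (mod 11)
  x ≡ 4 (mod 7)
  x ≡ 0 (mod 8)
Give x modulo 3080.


Product of moduli M = 5 · 11 · 7 · 8 = 3080.
Merge one congruence at a time:
  Start: x ≡ 3 (mod 5).
  Combine with x ≡ 8 (mod 11); new modulus lcm = 55.
    Write x = 3 + 5·t and substitute into x ≡ 8 (mod 11): 5·t ≡ 8 − 3 = 5 (mod 11).
    The inverse of 5 mod 11 is 9 (since 5·9 = 45 = 4·11 + 1), so t ≡ 9·5 = 45 ≡ 1 (mod 11).
    Then x = 3 + 5·1 = 8, valid modulo lcm(5, 11) = 55: x ≡ 8 (mod 55).
  Combine with x ≡ 4 (mod 7); new modulus lcm = 385.
    Write x = 8 + 55·t and substitute into x ≡ 4 (mod 7): 55·t ≡ 4 − 8 = -4 (mod 7).
    Reduce coefficients mod 7: 6·t ≡ 3 (mod 7).
    The inverse of 6 mod 7 is 6 (since 6·6 = 36 = 5·7 + 1), so t ≡ 6·3 = 18 ≡ 4 (mod 7).
    Then x = 8 + 55·4 = 228, valid modulo lcm(55, 7) = 385: x ≡ 228 (mod 385).
  Combine with x ≡ 0 (mod 8); new modulus lcm = 3080.
    Write x = 228 + 385·t and substitute into x ≡ 0 (mod 8): 385·t ≡ 0 − 228 = -228 (mod 8).
    Reduce coefficients mod 8: 1·t ≡ 4 (mod 8).
    So t ≡ 4 (mod 8).
    Then x = 228 + 385·4 = 1768, valid modulo lcm(385, 8) = 3080: x ≡ 1768 (mod 3080).
Verify against each original: 1768 mod 5 = 3, 1768 mod 11 = 8, 1768 mod 7 = 4, 1768 mod 8 = 0.

x ≡ 1768 (mod 3080).


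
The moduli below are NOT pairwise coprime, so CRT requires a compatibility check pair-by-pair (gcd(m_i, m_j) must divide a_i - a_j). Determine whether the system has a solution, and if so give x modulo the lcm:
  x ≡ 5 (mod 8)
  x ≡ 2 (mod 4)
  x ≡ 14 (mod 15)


Moduli 8, 4, 15 are not pairwise coprime, so CRT works modulo lcm(m_i) when all pairwise compatibility conditions hold.
Pairwise compatibility: gcd(m_i, m_j) must divide a_i - a_j for every pair.
Merge one congruence at a time:
  Start: x ≡ 5 (mod 8).
  Combine with x ≡ 2 (mod 4): gcd(8, 4) = 4, and 2 - 5 = -3 is NOT divisible by 4.
    ⇒ system is inconsistent (no integer solution).

No solution (the system is inconsistent).


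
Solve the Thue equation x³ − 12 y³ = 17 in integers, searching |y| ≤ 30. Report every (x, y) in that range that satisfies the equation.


The equation is x³ - 12y³ = 17. For fixed y, x³ = 12·y³ + 17, so a solution requires the RHS to be a perfect cube.
Strategy: iterate y from -30 to 30, compute RHS = 12·y³ + 17, and check whether it is a (positive or negative) perfect cube.
Check small values of y:
  y = 0: RHS = 17 is not a perfect cube.
  y = 1: RHS = 29 is not a perfect cube.
  y = -1: RHS = 5 is not a perfect cube.
  y = 2: RHS = 113 is not a perfect cube.
  y = -2: RHS = -79 is not a perfect cube.
  y = 3: RHS = 341 is not a perfect cube.
  y = -3: RHS = -307 is not a perfect cube.
Continuing the search up to |y| = 30 finds no solutions either.
No (x, y) in the scanned range satisfies the equation.

No integer solutions with |y| ≤ 30.


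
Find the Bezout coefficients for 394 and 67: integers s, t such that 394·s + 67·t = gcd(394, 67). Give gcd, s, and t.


Euclidean algorithm on (394, 67) — divide until remainder is 0:
  394 = 5 · 67 + 59
  67 = 1 · 59 + 8
  59 = 7 · 8 + 3
  8 = 2 · 3 + 2
  3 = 1 · 2 + 1
  2 = 2 · 1 + 0
gcd(394, 67) = 1.
Track Bezout coefficients alongside the remainders: start with r₀ = 394 = a·1 + b·0 (s = 1, t = 0) and r₁ = 67 = a·0 + b·1 (s = 0, t = 1); each new remainder r_{k+1} = r_{k-1} − q_k·r_k inherits s_{k+1} = s_{k-1} − q_k·s_k, t_{k+1} = t_{k-1} − q_k·t_k, so r_k = a·s_k + b·t_k at every step:
  q = 5: r = 59, s = 1 − 5·0 = 1, t = 0 − 5·1 = -5  (check: 394·1 + 67·(-5) = 59)
  q = 1: r = 8, s = 0 − 1·1 = -1, t = 1 − 1·(-5) = 6  (check: 394·(-1) + 67·6 = 8)
  q = 7: r = 3, s = 1 − 7·(-1) = 8, t = -5 − 7·6 = -47  (check: 394·8 + 67·(-47) = 3)
  q = 2: r = 2, s = -1 − 2·8 = -17, t = 6 − 2·(-47) = 100  (check: 394·(-17) + 67·100 = 2)
  q = 1: r = 1, s = 8 − 1·(-17) = 25, t = -47 − 1·100 = -147  (check: 394·25 + 67·(-147) = 1)
The row with r = 1 (the gcd) gives the Bezout coefficients s = 25, t = -147.
Result: 394 · (25) + 67 · (-147) = 1.

gcd(394, 67) = 1; s = 25, t = -147 (check: 394·25 + 67·(-147) = 1).


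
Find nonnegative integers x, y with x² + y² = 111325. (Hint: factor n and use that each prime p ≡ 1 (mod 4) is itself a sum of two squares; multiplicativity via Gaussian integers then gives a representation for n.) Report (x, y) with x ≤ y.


Step 1: Factor n = 111325 = 5^2 · 61 · 73.
Step 2: Check the mod-4 condition on each prime factor: 5 ≡ 1 (mod 4), exponent 2; 61 ≡ 1 (mod 4), exponent 1; 73 ≡ 1 (mod 4), exponent 1.
All primes ≡ 3 (mod 4) appear to even exponent (or don't appear), so by the two-squares theorem n IS expressible as a sum of two squares.
Step 3: Build a representation. Group n = k² · m with k = 5 and m = 61 · 73 = 4453 (a product of primes ≡ 1 (mod 4)); a representation of m scales to one of n via (k·x)² + (k·y)² = k²(x² + y²). Each prime p ≡ 1 (mod 4) is itself a sum of two squares; find a² by testing p − a² for a perfect square:
  61: 61 − 1² = 60, 61 − 2² = 57, 61 − 3² = 52, 61 − 4² = 45, 61 − 5² = 36 = 6² ⇒ 61 = 5² + 6².
  73: 73 − 1² = 72, 73 − 2² = 69, 73 − 3² = 64 = 8² ⇒ 73 = 3² + 8².
  Combine using the Brahmagupta–Fibonacci identity (a² + b²)(c² + d²) = (ac − bd)² + (ad + bc)² = (ac + bd)² + (ad − bc)²:
  61 · 73 = 4453: from (5² + 6²)(3² + 8²), take (5·3 − 6·8, 5·8 + 6·3) = (15 − 48, 40 + 18) = (-33, 58); dropping signs (only squares matter) gives (33, 58); check 33² + 58² = 1089 + 3364 = 4453 ✓.
  Scale by k = 5: (5·33, 5·58) = (165, 290).
Step 4: Order so x ≤ y and verify: 165² + 290² = 27225 + 84100 = 111325 = n. ✓

n = 111325 = 165² + 290² (one valid representation with x ≤ y).


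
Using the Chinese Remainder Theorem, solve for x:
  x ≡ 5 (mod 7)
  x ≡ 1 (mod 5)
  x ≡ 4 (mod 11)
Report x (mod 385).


Moduli 7, 5, 11 are pairwise coprime; by CRT there is a unique solution modulo M = 7 · 5 · 11 = 385.
Solve pairwise, accumulating the modulus:
  Start with x ≡ 5 (mod 7).
  Combine with x ≡ 1 (mod 5): since gcd(7, 5) = 1, we get a unique residue mod 35.
    Write x = 5 + 7·t and substitute into x ≡ 1 (mod 5): 7·t ≡ 1 − 5 = -4 (mod 5).
    Reduce coefficients mod 5: 2·t ≡ 1 (mod 5).
    The inverse of 2 mod 5 is 3 (since 2·3 = 6 = 1·5 + 1), so t ≡ 3·1 = 3 ≡ 3 (mod 5).
    Then x = 5 + 7·3 = 26, valid modulo lcm(7, 5) = 35: x ≡ 26 (mod 35).
  Combine with x ≡ 4 (mod 11): since gcd(35, 11) = 1, we get a unique residue mod 385.
    Write x = 26 + 35·t and substitute into x ≡ 4 (mod 11): 35·t ≡ 4 − 26 = -22 (mod 11).
    Reduce coefficients mod 11: 2·t ≡ 0 (mod 11).
    The inverse of 2 mod 11 is 6 (since 2·6 = 12 = 1·11 + 1), so t ≡ 6·0 = 0 ≡ 0 (mod 11).
    Then x = 26 + 35·0 = 26, valid modulo lcm(35, 11) = 385: x ≡ 26 (mod 385).
Verify: 26 mod 7 = 5 ✓, 26 mod 5 = 1 ✓, 26 mod 11 = 4 ✓.

x ≡ 26 (mod 385).


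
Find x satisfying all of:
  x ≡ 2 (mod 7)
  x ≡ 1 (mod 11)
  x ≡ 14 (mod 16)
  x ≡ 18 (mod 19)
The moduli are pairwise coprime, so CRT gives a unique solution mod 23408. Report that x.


Product of moduli M = 7 · 11 · 16 · 19 = 23408.
Merge one congruence at a time:
  Start: x ≡ 2 (mod 7).
  Combine with x ≡ 1 (mod 11); new modulus lcm = 77.
    Write x = 2 + 7·t and substitute into x ≡ 1 (mod 11): 7·t ≡ 1 − 2 = -1 (mod 11).
    Reduce coefficients mod 11: 7·t ≡ 10 (mod 11).
    The inverse of 7 mod 11 is 8 (since 7·8 = 56 = 5·11 + 1), so t ≡ 8·10 = 80 ≡ 3 (mod 11).
    Then x = 2 + 7·3 = 23, valid modulo lcm(7, 11) = 77: x ≡ 23 (mod 77).
  Combine with x ≡ 14 (mod 16); new modulus lcm = 1232.
    Write x = 23 + 77·t and substitute into x ≡ 14 (mod 16): 77·t ≡ 14 − 23 = -9 (mod 16).
    Reduce coefficients mod 16: 13·t ≡ 7 (mod 16).
    The inverse of 13 mod 16 is 5 (since 13·5 = 65 = 4·16 + 1), so t ≡ 5·7 = 35 ≡ 3 (mod 16).
    Then x = 23 + 77·3 = 254, valid modulo lcm(77, 16) = 1232: x ≡ 254 (mod 1232).
  Combine with x ≡ 18 (mod 19); new modulus lcm = 23408.
    Write x = 254 + 1232·t and substitute into x ≡ 18 (mod 19): 1232·t ≡ 18 − 254 = -236 (mod 19).
    Reduce coefficients mod 19: 16·t ≡ 11 (mod 19).
    The inverse of 16 mod 19 is 6 (since 16·6 = 96 = 5·19 + 1), so t ≡ 6·11 = 66 ≡ 9 (mod 19).
    Then x = 254 + 1232·9 = 11342, valid modulo lcm(1232, 19) = 23408: x ≡ 11342 (mod 23408).
Verify against each original: 11342 mod 7 = 2, 11342 mod 11 = 1, 11342 mod 16 = 14, 11342 mod 19 = 18.

x ≡ 11342 (mod 23408).


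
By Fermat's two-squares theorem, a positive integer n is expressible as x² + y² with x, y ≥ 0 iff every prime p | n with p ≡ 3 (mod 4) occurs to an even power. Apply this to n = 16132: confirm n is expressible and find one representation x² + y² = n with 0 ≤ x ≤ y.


Step 1: Factor n = 16132 = 2^2 · 37 · 109.
Step 2: Check the mod-4 condition on each prime factor: 2 = 2 (special); 37 ≡ 1 (mod 4), exponent 1; 109 ≡ 1 (mod 4), exponent 1.
All primes ≡ 3 (mod 4) appear to even exponent (or don't appear), so by the two-squares theorem n IS expressible as a sum of two squares.
Step 3: Build a representation. Group n = k² · m with k = 2 and m = 37 · 109 = 4033 (a product of primes ≡ 1 (mod 4)); a representation of m scales to one of n via (k·x)² + (k·y)² = k²(x² + y²). Each prime p ≡ 1 (mod 4) is itself a sum of two squares; find a² by testing p − a² for a perfect square:
  37: 37 − 1² = 36 = 6² ⇒ 37 = 1² + 6².
  109: 109 − 1² = 108, 109 − 2² = 105, 109 − 3² = 100 = 10² ⇒ 109 = 3² + 10².
  Combine using the Brahmagupta–Fibonacci identity (a² + b²)(c² + d²) = (ac − bd)² + (ad + bc)² = (ac + bd)² + (ad − bc)²:
  37 · 109 = 4033: from (1² + 6²)(3² + 10²), take (1·3 − 6·10, 1·10 + 6·3) = (3 − 60, 10 + 18) = (-57, 28); dropping signs (only squares matter) gives (57, 28); check 57² + 28² = 3249 + 784 = 4033 ✓.
  Scale by k = 2: (2·57, 2·28) = (114, 56).
Step 4: Order so x ≤ y and verify: 56² + 114² = 3136 + 12996 = 16132 = n. ✓

n = 16132 = 56² + 114² (one valid representation with x ≤ y).


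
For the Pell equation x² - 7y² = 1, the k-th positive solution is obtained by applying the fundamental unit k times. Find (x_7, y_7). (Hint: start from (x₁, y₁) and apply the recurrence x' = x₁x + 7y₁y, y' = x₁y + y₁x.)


Step 1: Find the fundamental solution (x₁, y₁) of x² - 7y² = 1.
  Expand √7 as a continued fraction. a₀ = ⌊√7⌋ = 2; iterate m_{k+1} = d_k·a_k − m_k, d_{k+1} = (7 − m_{k+1}²)/d_k, a_{k+1} = ⌊(a₀ + m_{k+1})/d_{k+1}⌋ (starting m₀ = 0, d₀ = 1), with convergents p_k = a_k·p_{k-1} + p_{k-2}, q_k = a_k·q_{k-1} + q_{k-2} (p₋₁ = 1, q₋₁ = 0):
  k = 0: a₀ = 2; p₀/q₀ = 2/1; p₀² − 7·q₀² = 4 − 7 = -3.
  k = 1: m = 2, d = 3, a = ⌊(2 + 2)/3⌋ = 1; p/q = (1·2 + 1)/(1·1 + 0) = 3/1; p² − 7·q² = 9 − 7 = 2.
  k = 2: m = 1, d = 2, a = ⌊(2 + 1)/2⌋ = 1; p/q = (1·3 + 2)/(1·1 + 1) = 5/2; p² − 7·q² = 25 − 28 = -3.
  k = 3: m = 1, d = 3, a = ⌊(2 + 1)/3⌋ = 1; p/q = (1·5 + 3)/(1·2 + 1) = 8/3; p² − 7·q² = 64 − 63 = 1.
  The first convergent with p² − 7·q² = 1 gives the fundamental solution (x₁, y₁) = (8, 3).
Step 2: Apply the recurrence (x_{n+1}, y_{n+1}) = (x₁x_n + 7y₁y_n, x₁y_n + y₁x_n) repeatedly.
  From (x_1, y_1) = (8, 3): x_2 = 8·8 + 7·3·3 = 127; y_2 = 8·3 + 3·8 = 48.
  From (x_2, y_2) = (127, 48): x_3 = 8·127 + 7·3·48 = 2024; y_3 = 8·48 + 3·127 = 765.
  From (x_3, y_3) = (2024, 765): x_4 = 8·2024 + 7·3·765 = 32257; y_4 = 8·765 + 3·2024 = 12192.
  From (x_4, y_4) = (32257, 12192): x_5 = 8·32257 + 7·3·12192 = 514088; y_5 = 8·12192 + 3·32257 = 194307.
  From (x_5, y_5) = (514088, 194307): x_6 = 8·514088 + 7·3·194307 = 8193151; y_6 = 8·194307 + 3·514088 = 3096720.
  From (x_6, y_6) = (8193151, 3096720): x_7 = 8·8193151 + 7·3·3096720 = 130576328; y_7 = 8·3096720 + 3·8193151 = 49353213.
Step 3: Verify x_7² - 7·y_7² = 17050177433963584 - 17050177433963583 = 1 (should be 1). ✓

(x_1, y_1) = (8, 3); (x_7, y_7) = (130576328, 49353213).


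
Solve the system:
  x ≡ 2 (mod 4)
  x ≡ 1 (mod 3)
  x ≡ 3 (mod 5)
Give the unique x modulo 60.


Moduli 4, 3, 5 are pairwise coprime; by CRT there is a unique solution modulo M = 4 · 3 · 5 = 60.
Solve pairwise, accumulating the modulus:
  Start with x ≡ 2 (mod 4).
  Combine with x ≡ 1 (mod 3): since gcd(4, 3) = 1, we get a unique residue mod 12.
    Write x = 2 + 4·t and substitute into x ≡ 1 (mod 3): 4·t ≡ 1 − 2 = -1 (mod 3).
    Reduce coefficients mod 3: 1·t ≡ 2 (mod 3).
    So t ≡ 2 (mod 3).
    Then x = 2 + 4·2 = 10, valid modulo lcm(4, 3) = 12: x ≡ 10 (mod 12).
  Combine with x ≡ 3 (mod 5): since gcd(12, 5) = 1, we get a unique residue mod 60.
    Write x = 10 + 12·t and substitute into x ≡ 3 (mod 5): 12·t ≡ 3 − 10 = -7 (mod 5).
    Reduce coefficients mod 5: 2·t ≡ 3 (mod 5).
    The inverse of 2 mod 5 is 3 (since 2·3 = 6 = 1·5 + 1), so t ≡ 3·3 = 9 ≡ 4 (mod 5).
    Then x = 10 + 12·4 = 58, valid modulo lcm(12, 5) = 60: x ≡ 58 (mod 60).
Verify: 58 mod 4 = 2 ✓, 58 mod 3 = 1 ✓, 58 mod 5 = 3 ✓.

x ≡ 58 (mod 60).


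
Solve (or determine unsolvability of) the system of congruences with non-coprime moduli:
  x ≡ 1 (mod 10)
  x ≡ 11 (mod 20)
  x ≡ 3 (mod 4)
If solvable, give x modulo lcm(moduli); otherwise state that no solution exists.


Moduli 10, 20, 4 are not pairwise coprime, so CRT works modulo lcm(m_i) when all pairwise compatibility conditions hold.
Pairwise compatibility: gcd(m_i, m_j) must divide a_i - a_j for every pair.
Merge one congruence at a time:
  Start: x ≡ 1 (mod 10).
  Combine with x ≡ 11 (mod 20): gcd(10, 20) = 10; 11 - 1 = 10, which IS divisible by 10, so compatible.
    Write x = 1 + 10·t and substitute into x ≡ 11 (mod 20): 10·t ≡ 11 − 1 = 10 (mod 20).
    Divide the congruence (and modulus) by g = 10: 1·t ≡ 1 (mod 2).
    So t ≡ 1 (mod 2).
    Then x = 1 + 10·1 = 11, valid modulo lcm(10, 20) = 20: x ≡ 11 (mod 20).
  Combine with x ≡ 3 (mod 4): gcd(20, 4) = 4; 3 - 11 = -8, which IS divisible by 4, so compatible.
    Write x = 11 + 20·t and substitute into x ≡ 3 (mod 4): 20·t ≡ 3 − 11 = -8 (mod 4).
    Divide the congruence (and modulus) by g = 4: 5·t ≡ -2 (mod 1).
    Modulo 1 every t works; take t = 0.
    Then x = 11 + 20·0 = 11, valid modulo lcm(20, 4) = 20: x ≡ 11 (mod 20).
Verify: 11 mod 10 = 1, 11 mod 20 = 11, 11 mod 4 = 3.

x ≡ 11 (mod 20).


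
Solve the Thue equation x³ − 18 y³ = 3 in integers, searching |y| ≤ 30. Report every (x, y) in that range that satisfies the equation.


The equation is x³ - 18y³ = 3. For fixed y, x³ = 18·y³ + 3, so a solution requires the RHS to be a perfect cube.
Strategy: iterate y from -30 to 30, compute RHS = 18·y³ + 3, and check whether it is a (positive or negative) perfect cube.
Check small values of y:
  y = 0: RHS = 3 is not a perfect cube.
  y = 1: RHS = 21 is not a perfect cube.
  y = -1: RHS = -15 is not a perfect cube.
  y = 2: RHS = 147 is not a perfect cube.
  y = -2: RHS = -141 is not a perfect cube.
  y = 3: RHS = 489 is not a perfect cube.
  y = -3: RHS = -483 is not a perfect cube.
Continuing the search up to |y| = 30 finds no solutions either.
No (x, y) in the scanned range satisfies the equation.

No integer solutions with |y| ≤ 30.


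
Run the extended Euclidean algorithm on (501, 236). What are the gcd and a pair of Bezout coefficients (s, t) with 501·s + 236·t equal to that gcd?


Euclidean algorithm on (501, 236) — divide until remainder is 0:
  501 = 2 · 236 + 29
  236 = 8 · 29 + 4
  29 = 7 · 4 + 1
  4 = 4 · 1 + 0
gcd(501, 236) = 1.
Track Bezout coefficients alongside the remainders: start with r₀ = 501 = a·1 + b·0 (s = 1, t = 0) and r₁ = 236 = a·0 + b·1 (s = 0, t = 1); each new remainder r_{k+1} = r_{k-1} − q_k·r_k inherits s_{k+1} = s_{k-1} − q_k·s_k, t_{k+1} = t_{k-1} − q_k·t_k, so r_k = a·s_k + b·t_k at every step:
  q = 2: r = 29, s = 1 − 2·0 = 1, t = 0 − 2·1 = -2  (check: 501·1 + 236·(-2) = 29)
  q = 8: r = 4, s = 0 − 8·1 = -8, t = 1 − 8·(-2) = 17  (check: 501·(-8) + 236·17 = 4)
  q = 7: r = 1, s = 1 − 7·(-8) = 57, t = -2 − 7·17 = -121  (check: 501·57 + 236·(-121) = 1)
The row with r = 1 (the gcd) gives the Bezout coefficients s = 57, t = -121.
Result: 501 · (57) + 236 · (-121) = 1.

gcd(501, 236) = 1; s = 57, t = -121 (check: 501·57 + 236·(-121) = 1).


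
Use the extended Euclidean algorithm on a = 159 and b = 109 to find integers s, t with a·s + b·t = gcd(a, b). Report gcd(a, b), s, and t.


Euclidean algorithm on (159, 109) — divide until remainder is 0:
  159 = 1 · 109 + 50
  109 = 2 · 50 + 9
  50 = 5 · 9 + 5
  9 = 1 · 5 + 4
  5 = 1 · 4 + 1
  4 = 4 · 1 + 0
gcd(159, 109) = 1.
Track Bezout coefficients alongside the remainders: start with r₀ = 159 = a·1 + b·0 (s = 1, t = 0) and r₁ = 109 = a·0 + b·1 (s = 0, t = 1); each new remainder r_{k+1} = r_{k-1} − q_k·r_k inherits s_{k+1} = s_{k-1} − q_k·s_k, t_{k+1} = t_{k-1} − q_k·t_k, so r_k = a·s_k + b·t_k at every step:
  q = 1: r = 50, s = 1 − 1·0 = 1, t = 0 − 1·1 = -1  (check: 159·1 + 109·(-1) = 50)
  q = 2: r = 9, s = 0 − 2·1 = -2, t = 1 − 2·(-1) = 3  (check: 159·(-2) + 109·3 = 9)
  q = 5: r = 5, s = 1 − 5·(-2) = 11, t = -1 − 5·3 = -16  (check: 159·11 + 109·(-16) = 5)
  q = 1: r = 4, s = -2 − 1·11 = -13, t = 3 − 1·(-16) = 19  (check: 159·(-13) + 109·19 = 4)
  q = 1: r = 1, s = 11 − 1·(-13) = 24, t = -16 − 1·19 = -35  (check: 159·24 + 109·(-35) = 1)
The row with r = 1 (the gcd) gives the Bezout coefficients s = 24, t = -35.
Result: 159 · (24) + 109 · (-35) = 1.

gcd(159, 109) = 1; s = 24, t = -35 (check: 159·24 + 109·(-35) = 1).


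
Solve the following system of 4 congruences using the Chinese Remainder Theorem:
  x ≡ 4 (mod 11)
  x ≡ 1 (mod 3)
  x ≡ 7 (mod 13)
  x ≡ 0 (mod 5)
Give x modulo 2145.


Product of moduli M = 11 · 3 · 13 · 5 = 2145.
Merge one congruence at a time:
  Start: x ≡ 4 (mod 11).
  Combine with x ≡ 1 (mod 3); new modulus lcm = 33.
    Write x = 4 + 11·t and substitute into x ≡ 1 (mod 3): 11·t ≡ 1 − 4 = -3 (mod 3).
    Reduce coefficients mod 3: 2·t ≡ 0 (mod 3).
    The inverse of 2 mod 3 is 2 (since 2·2 = 4 = 1·3 + 1), so t ≡ 2·0 = 0 ≡ 0 (mod 3).
    Then x = 4 + 11·0 = 4, valid modulo lcm(11, 3) = 33: x ≡ 4 (mod 33).
  Combine with x ≡ 7 (mod 13); new modulus lcm = 429.
    Write x = 4 + 33·t and substitute into x ≡ 7 (mod 13): 33·t ≡ 7 − 4 = 3 (mod 13).
    Reduce coefficients mod 13: 7·t ≡ 3 (mod 13).
    The inverse of 7 mod 13 is 2 (since 7·2 = 14 = 1·13 + 1), so t ≡ 2·3 = 6 ≡ 6 (mod 13).
    Then x = 4 + 33·6 = 202, valid modulo lcm(33, 13) = 429: x ≡ 202 (mod 429).
  Combine with x ≡ 0 (mod 5); new modulus lcm = 2145.
    Write x = 202 + 429·t and substitute into x ≡ 0 (mod 5): 429·t ≡ 0 − 202 = -202 (mod 5).
    Reduce coefficients mod 5: 4·t ≡ 3 (mod 5).
    The inverse of 4 mod 5 is 4 (since 4·4 = 16 = 3·5 + 1), so t ≡ 4·3 = 12 ≡ 2 (mod 5).
    Then x = 202 + 429·2 = 1060, valid modulo lcm(429, 5) = 2145: x ≡ 1060 (mod 2145).
Verify against each original: 1060 mod 11 = 4, 1060 mod 3 = 1, 1060 mod 13 = 7, 1060 mod 5 = 0.

x ≡ 1060 (mod 2145).


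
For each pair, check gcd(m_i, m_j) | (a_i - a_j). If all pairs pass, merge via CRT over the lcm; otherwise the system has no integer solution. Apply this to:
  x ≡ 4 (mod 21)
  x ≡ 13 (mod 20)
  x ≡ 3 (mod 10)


Moduli 21, 20, 10 are not pairwise coprime, so CRT works modulo lcm(m_i) when all pairwise compatibility conditions hold.
Pairwise compatibility: gcd(m_i, m_j) must divide a_i - a_j for every pair.
Merge one congruence at a time:
  Start: x ≡ 4 (mod 21).
  Combine with x ≡ 13 (mod 20): gcd(21, 20) = 1; 13 - 4 = 9, which IS divisible by 1, so compatible.
    Write x = 4 + 21·t and substitute into x ≡ 13 (mod 20): 21·t ≡ 13 − 4 = 9 (mod 20).
    Reduce coefficients mod 20: 1·t ≡ 9 (mod 20).
    So t ≡ 9 (mod 20).
    Then x = 4 + 21·9 = 193, valid modulo lcm(21, 20) = 420: x ≡ 193 (mod 420).
  Combine with x ≡ 3 (mod 10): gcd(420, 10) = 10; 3 - 193 = -190, which IS divisible by 10, so compatible.
    Write x = 193 + 420·t and substitute into x ≡ 3 (mod 10): 420·t ≡ 3 − 193 = -190 (mod 10).
    Divide the congruence (and modulus) by g = 10: 42·t ≡ -19 (mod 1).
    Modulo 1 every t works; take t = 0.
    Then x = 193 + 420·0 = 193, valid modulo lcm(420, 10) = 420: x ≡ 193 (mod 420).
Verify: 193 mod 21 = 4, 193 mod 20 = 13, 193 mod 10 = 3.

x ≡ 193 (mod 420).


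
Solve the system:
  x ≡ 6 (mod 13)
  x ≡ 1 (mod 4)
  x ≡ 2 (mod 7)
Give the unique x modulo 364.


Moduli 13, 4, 7 are pairwise coprime; by CRT there is a unique solution modulo M = 13 · 4 · 7 = 364.
Solve pairwise, accumulating the modulus:
  Start with x ≡ 6 (mod 13).
  Combine with x ≡ 1 (mod 4): since gcd(13, 4) = 1, we get a unique residue mod 52.
    Write x = 6 + 13·t and substitute into x ≡ 1 (mod 4): 13·t ≡ 1 − 6 = -5 (mod 4).
    Reduce coefficients mod 4: 1·t ≡ 3 (mod 4).
    So t ≡ 3 (mod 4).
    Then x = 6 + 13·3 = 45, valid modulo lcm(13, 4) = 52: x ≡ 45 (mod 52).
  Combine with x ≡ 2 (mod 7): since gcd(52, 7) = 1, we get a unique residue mod 364.
    Write x = 45 + 52·t and substitute into x ≡ 2 (mod 7): 52·t ≡ 2 − 45 = -43 (mod 7).
    Reduce coefficients mod 7: 3·t ≡ 6 (mod 7).
    The inverse of 3 mod 7 is 5 (since 3·5 = 15 = 2·7 + 1), so t ≡ 5·6 = 30 ≡ 2 (mod 7).
    Then x = 45 + 52·2 = 149, valid modulo lcm(52, 7) = 364: x ≡ 149 (mod 364).
Verify: 149 mod 13 = 6 ✓, 149 mod 4 = 1 ✓, 149 mod 7 = 2 ✓.

x ≡ 149 (mod 364).


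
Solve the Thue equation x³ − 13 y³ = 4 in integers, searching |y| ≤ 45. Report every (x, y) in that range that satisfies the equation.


The equation is x³ - 13y³ = 4. For fixed y, x³ = 13·y³ + 4, so a solution requires the RHS to be a perfect cube.
Strategy: iterate y from -45 to 45, compute RHS = 13·y³ + 4, and check whether it is a (positive or negative) perfect cube.
Check small values of y:
  y = 0: RHS = 4 is not a perfect cube.
  y = 1: RHS = 17 is not a perfect cube.
  y = -1: RHS = -9 is not a perfect cube.
  y = 2: RHS = 108 is not a perfect cube.
  y = -2: RHS = -100 is not a perfect cube.
  y = 3: RHS = 355 is not a perfect cube.
  y = -3: RHS = -347 is not a perfect cube.
Continuing the search up to |y| = 45 finds no solutions either.
No (x, y) in the scanned range satisfies the equation.

No integer solutions with |y| ≤ 45.


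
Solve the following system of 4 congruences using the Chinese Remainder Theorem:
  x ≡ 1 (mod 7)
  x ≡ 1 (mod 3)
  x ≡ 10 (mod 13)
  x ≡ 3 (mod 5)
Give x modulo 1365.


Product of moduli M = 7 · 3 · 13 · 5 = 1365.
Merge one congruence at a time:
  Start: x ≡ 1 (mod 7).
  Combine with x ≡ 1 (mod 3); new modulus lcm = 21.
    Write x = 1 + 7·t and substitute into x ≡ 1 (mod 3): 7·t ≡ 1 − 1 = 0 (mod 3).
    Reduce coefficients mod 3: 1·t ≡ 0 (mod 3).
    So t ≡ 0 (mod 3).
    Then x = 1 + 7·0 = 1, valid modulo lcm(7, 3) = 21: x ≡ 1 (mod 21).
  Combine with x ≡ 10 (mod 13); new modulus lcm = 273.
    Write x = 1 + 21·t and substitute into x ≡ 10 (mod 13): 21·t ≡ 10 − 1 = 9 (mod 13).
    Reduce coefficients mod 13: 8·t ≡ 9 (mod 13).
    The inverse of 8 mod 13 is 5 (since 8·5 = 40 = 3·13 + 1), so t ≡ 5·9 = 45 ≡ 6 (mod 13).
    Then x = 1 + 21·6 = 127, valid modulo lcm(21, 13) = 273: x ≡ 127 (mod 273).
  Combine with x ≡ 3 (mod 5); new modulus lcm = 1365.
    Write x = 127 + 273·t and substitute into x ≡ 3 (mod 5): 273·t ≡ 3 − 127 = -124 (mod 5).
    Reduce coefficients mod 5: 3·t ≡ 1 (mod 5).
    The inverse of 3 mod 5 is 2 (since 3·2 = 6 = 1·5 + 1), so t ≡ 2·1 = 2 ≡ 2 (mod 5).
    Then x = 127 + 273·2 = 673, valid modulo lcm(273, 5) = 1365: x ≡ 673 (mod 1365).
Verify against each original: 673 mod 7 = 1, 673 mod 3 = 1, 673 mod 13 = 10, 673 mod 5 = 3.

x ≡ 673 (mod 1365).


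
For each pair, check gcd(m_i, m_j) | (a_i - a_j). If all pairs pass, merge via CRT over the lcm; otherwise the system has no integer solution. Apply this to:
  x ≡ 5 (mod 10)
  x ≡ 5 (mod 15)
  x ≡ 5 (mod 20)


Moduli 10, 15, 20 are not pairwise coprime, so CRT works modulo lcm(m_i) when all pairwise compatibility conditions hold.
Pairwise compatibility: gcd(m_i, m_j) must divide a_i - a_j for every pair.
Merge one congruence at a time:
  Start: x ≡ 5 (mod 10).
  Combine with x ≡ 5 (mod 15): gcd(10, 15) = 5; 5 - 5 = 0, which IS divisible by 5, so compatible.
    Write x = 5 + 10·t and substitute into x ≡ 5 (mod 15): 10·t ≡ 5 − 5 = 0 (mod 15).
    Divide the congruence (and modulus) by g = 5: 2·t ≡ 0 (mod 3).
    The inverse of 2 mod 3 is 2 (since 2·2 = 4 = 1·3 + 1), so t ≡ 2·0 = 0 ≡ 0 (mod 3).
    Then x = 5 + 10·0 = 5, valid modulo lcm(10, 15) = 30: x ≡ 5 (mod 30).
  Combine with x ≡ 5 (mod 20): gcd(30, 20) = 10; 5 - 5 = 0, which IS divisible by 10, so compatible.
    Write x = 5 + 30·t and substitute into x ≡ 5 (mod 20): 30·t ≡ 5 − 5 = 0 (mod 20).
    Divide the congruence (and modulus) by g = 10: 3·t ≡ 0 (mod 2).
    Reduce coefficients mod 2: 1·t ≡ 0 (mod 2).
    So t ≡ 0 (mod 2).
    Then x = 5 + 30·0 = 5, valid modulo lcm(30, 20) = 60: x ≡ 5 (mod 60).
Verify: 5 mod 10 = 5, 5 mod 15 = 5, 5 mod 20 = 5.

x ≡ 5 (mod 60).
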